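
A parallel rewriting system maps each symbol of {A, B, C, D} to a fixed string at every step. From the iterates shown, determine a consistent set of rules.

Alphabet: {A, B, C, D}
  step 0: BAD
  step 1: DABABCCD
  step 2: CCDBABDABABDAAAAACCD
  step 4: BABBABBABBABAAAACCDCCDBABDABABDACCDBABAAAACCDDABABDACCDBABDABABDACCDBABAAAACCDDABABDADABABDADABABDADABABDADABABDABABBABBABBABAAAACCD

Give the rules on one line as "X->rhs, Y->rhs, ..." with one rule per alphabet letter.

A->BAB, B->DA, C->AA, D->CCD

  step 1 ⇒ step 2: DABABCCD ⇒ CCD·BAB·DA·BAB·DA·AA·AA·CCD
    A ↦ BAB
    B ↦ DA
    C ↦ AA
    D ↦ CCD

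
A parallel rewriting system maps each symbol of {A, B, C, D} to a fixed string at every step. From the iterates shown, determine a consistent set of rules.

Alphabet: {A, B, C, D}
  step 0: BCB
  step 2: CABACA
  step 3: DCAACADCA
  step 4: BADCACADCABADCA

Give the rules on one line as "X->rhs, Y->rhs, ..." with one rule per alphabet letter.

A->CA, B->A, C->D, D->BA

  step 3 ⇒ step 4: DCAACADCA ⇒ BA·D·CA·CA·D·CA·BA·D·CA
    A ↦ CA
    C ↦ D
    D ↦ BA
  step 2 ⇒ step 3: CABACA ⇒ D·CA·A·CA·D·CA
    B ↦ A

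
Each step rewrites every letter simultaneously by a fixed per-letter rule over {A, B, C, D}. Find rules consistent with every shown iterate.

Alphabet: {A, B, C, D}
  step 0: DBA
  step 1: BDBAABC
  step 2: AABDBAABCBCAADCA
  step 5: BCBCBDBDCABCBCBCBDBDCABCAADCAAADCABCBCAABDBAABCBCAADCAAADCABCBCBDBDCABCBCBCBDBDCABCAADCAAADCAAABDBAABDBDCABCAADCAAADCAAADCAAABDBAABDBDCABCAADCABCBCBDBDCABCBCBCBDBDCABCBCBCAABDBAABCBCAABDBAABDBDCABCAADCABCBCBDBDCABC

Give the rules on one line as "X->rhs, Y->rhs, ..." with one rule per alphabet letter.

A->BC, B->AA, C->DCA, D->BDB

  step 1 ⇒ step 2: BDBAABC ⇒ AA·BDB·AA·BC·BC·AA·DCA
    A ↦ BC
    B ↦ AA
    C ↦ DCA
    D ↦ BDB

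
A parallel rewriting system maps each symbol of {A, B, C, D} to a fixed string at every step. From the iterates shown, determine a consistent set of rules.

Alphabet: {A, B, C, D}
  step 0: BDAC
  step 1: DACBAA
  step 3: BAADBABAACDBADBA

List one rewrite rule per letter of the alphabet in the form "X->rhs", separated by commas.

  step 0 ⇒ step 1: BDAC ⇒ D·AC·BA·A
    A ↦ BA
    B ↦ D
    C ↦ A
    D ↦ AC

A->BA, B->D, C->A, D->AC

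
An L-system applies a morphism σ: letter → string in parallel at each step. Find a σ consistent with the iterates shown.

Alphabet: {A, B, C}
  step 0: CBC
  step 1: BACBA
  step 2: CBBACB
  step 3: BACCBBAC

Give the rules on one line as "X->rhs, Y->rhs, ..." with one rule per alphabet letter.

A->B, B->C, C->BA

  step 2 ⇒ step 3: CBBACB ⇒ BA·C·C·B·BA·C
    A ↦ B
    B ↦ C
    C ↦ BA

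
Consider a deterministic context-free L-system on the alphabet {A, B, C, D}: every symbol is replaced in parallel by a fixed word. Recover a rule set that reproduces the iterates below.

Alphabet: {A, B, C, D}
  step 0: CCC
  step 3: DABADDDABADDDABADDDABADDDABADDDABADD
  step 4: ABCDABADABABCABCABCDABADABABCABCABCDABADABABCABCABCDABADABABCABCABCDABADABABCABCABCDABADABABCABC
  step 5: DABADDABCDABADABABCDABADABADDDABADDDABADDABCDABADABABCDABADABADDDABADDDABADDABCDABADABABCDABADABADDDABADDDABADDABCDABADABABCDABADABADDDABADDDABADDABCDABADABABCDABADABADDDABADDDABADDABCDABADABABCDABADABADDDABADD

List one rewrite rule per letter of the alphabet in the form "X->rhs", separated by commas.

  step 4 ⇒ step 5: ABCDABADABABCABCABCDABADABABCABCABCDABADABABCABCABCDABADABABCABCABCDABADABABCABCABCDABADABABCABC ⇒ DAB·A·DD·ABC·DAB·A·DAB·ABC·DAB·A·DAB·A·DD·DAB·A·DD·DAB·A·DD·ABC·DAB·A·DAB·ABC·DAB·A·DAB·A·DD·DAB·A·DD·DAB·A·DD·ABC·DAB·A·DAB·ABC·DAB·A·DAB·A·DD·DAB·A·DD·DAB·A·DD·ABC·DAB·A·DAB·ABC·DAB·A·DAB·A·DD·DAB·A·DD·DAB·A·DD·ABC·DAB·A·DAB·ABC·DAB·A·DAB·A·DD·DAB·A·DD·DAB·A·DD·ABC·DAB·A·DAB·ABC·DAB·A·DAB·A·DD·DAB·A·DD
    A ↦ DAB
    B ↦ A
    C ↦ DD
    D ↦ ABC

A->DAB, B->A, C->DD, D->ABC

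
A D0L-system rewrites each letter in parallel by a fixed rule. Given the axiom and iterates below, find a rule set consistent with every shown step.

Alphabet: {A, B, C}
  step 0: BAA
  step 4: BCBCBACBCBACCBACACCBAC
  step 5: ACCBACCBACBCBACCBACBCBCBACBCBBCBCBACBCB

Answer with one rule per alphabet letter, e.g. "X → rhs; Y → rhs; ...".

  step 4 ⇒ step 5: BCBCBACBCBACCBACACCBAC ⇒ AC·CB·AC·CB·AC·B·CB·AC·CB·AC·B·CB·CB·AC·B·CB·B·CB·CB·AC·B·CB
    A ↦ B
    B ↦ AC
    C ↦ CB

A->B, B->AC, C->CB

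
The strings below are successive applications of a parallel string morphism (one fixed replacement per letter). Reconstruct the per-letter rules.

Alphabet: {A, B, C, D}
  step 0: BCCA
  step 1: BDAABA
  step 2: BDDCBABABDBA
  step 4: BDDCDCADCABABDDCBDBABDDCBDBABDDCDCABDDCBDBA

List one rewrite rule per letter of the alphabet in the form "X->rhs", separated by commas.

  step 1 ⇒ step 2: BDAABA ⇒ BD·DC·BA·BA·BD·BA
    A ↦ BA
    B ↦ BD
    D ↦ DC
  step 0 ⇒ step 1: BCCA ⇒ BD·A·A·BA
    C ↦ A

A->BA, B->BD, C->A, D->DC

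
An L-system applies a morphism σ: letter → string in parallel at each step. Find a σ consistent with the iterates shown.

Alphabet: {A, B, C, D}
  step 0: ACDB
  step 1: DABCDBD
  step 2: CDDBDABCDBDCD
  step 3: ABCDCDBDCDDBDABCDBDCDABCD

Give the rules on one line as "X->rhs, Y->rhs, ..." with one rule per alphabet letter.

A->D, B->BD, C->AB, D->CD

  step 2 ⇒ step 3: CDDBDABCDBDCD ⇒ AB·CD·CD·BD·CD·D·BD·AB·CD·BD·CD·AB·CD
    A ↦ D
    B ↦ BD
    C ↦ AB
    D ↦ CD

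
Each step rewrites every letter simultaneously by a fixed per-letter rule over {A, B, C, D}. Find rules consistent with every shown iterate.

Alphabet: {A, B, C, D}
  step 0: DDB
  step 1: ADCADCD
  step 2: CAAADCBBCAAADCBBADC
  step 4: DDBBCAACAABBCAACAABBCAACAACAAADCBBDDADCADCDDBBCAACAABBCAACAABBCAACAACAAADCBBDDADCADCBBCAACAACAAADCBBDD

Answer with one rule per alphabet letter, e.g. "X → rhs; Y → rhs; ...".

A->CAA, B->D, C->BB, D->ADC

  step 1 ⇒ step 2: ADCADCD ⇒ CAA·ADC·BB·CAA·ADC·BB·ADC
    A ↦ CAA
    C ↦ BB
    D ↦ ADC
  step 0 ⇒ step 1: DDB ⇒ ADC·ADC·D
    B ↦ D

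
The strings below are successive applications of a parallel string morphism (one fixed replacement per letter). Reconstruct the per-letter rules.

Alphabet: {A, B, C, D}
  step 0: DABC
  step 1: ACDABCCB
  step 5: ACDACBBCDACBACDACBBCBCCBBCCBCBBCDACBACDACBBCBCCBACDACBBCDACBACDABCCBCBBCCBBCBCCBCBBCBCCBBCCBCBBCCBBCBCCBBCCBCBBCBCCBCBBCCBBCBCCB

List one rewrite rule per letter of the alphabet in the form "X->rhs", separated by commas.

  step 0 ⇒ step 1: DABC ⇒ AC·DA·BC·CB
    A ↦ DA
    B ↦ BC
    C ↦ CB
    D ↦ AC

A->DA, B->BC, C->CB, D->AC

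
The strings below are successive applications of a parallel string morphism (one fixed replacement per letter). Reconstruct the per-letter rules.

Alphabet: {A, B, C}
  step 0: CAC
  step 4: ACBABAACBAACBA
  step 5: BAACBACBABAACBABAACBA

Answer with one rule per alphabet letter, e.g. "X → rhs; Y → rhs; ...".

  step 4 ⇒ step 5: ACBABAACBAACBA ⇒ BA·A·C·BA·C·BA·BA·A·C·BA·BA·A·C·BA
    A ↦ BA
    B ↦ C
    C ↦ A

A->BA, B->C, C->A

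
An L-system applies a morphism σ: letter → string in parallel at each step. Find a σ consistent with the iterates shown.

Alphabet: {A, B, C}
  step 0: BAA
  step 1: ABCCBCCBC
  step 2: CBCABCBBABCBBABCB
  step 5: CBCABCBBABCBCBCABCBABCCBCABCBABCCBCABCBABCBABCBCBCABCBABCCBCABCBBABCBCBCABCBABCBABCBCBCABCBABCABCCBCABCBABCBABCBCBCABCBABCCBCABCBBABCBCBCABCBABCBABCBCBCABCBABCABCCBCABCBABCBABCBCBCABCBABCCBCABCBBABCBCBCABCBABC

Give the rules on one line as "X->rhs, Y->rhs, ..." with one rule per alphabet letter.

A->CBC, B->ABC, C->B

  step 1 ⇒ step 2: ABCCBCCBC ⇒ CBC·ABC·B·B·ABC·B·B·ABC·B
    A ↦ CBC
    B ↦ ABC
    C ↦ B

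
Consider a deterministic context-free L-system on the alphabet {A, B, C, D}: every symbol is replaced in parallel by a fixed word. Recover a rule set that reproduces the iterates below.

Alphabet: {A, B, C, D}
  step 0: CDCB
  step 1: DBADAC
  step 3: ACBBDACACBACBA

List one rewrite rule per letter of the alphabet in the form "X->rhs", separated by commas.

A->B, B->AC, C->D, D->BA

  step 0 ⇒ step 1: CDCB ⇒ D·BA·D·AC
    B ↦ AC
    C ↦ D
    D ↦ BA
    A ↦ B  (constrained at step 1)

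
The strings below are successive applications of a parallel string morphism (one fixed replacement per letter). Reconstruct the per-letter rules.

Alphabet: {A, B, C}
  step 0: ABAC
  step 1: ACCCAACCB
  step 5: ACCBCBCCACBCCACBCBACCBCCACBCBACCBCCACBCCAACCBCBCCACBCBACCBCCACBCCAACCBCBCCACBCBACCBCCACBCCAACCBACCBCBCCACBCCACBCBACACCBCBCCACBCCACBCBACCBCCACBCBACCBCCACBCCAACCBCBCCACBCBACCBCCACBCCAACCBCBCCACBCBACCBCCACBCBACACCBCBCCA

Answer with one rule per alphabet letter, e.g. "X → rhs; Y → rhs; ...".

  step 0 ⇒ step 1: ABAC ⇒ AC·CCA·AC·CB
    A ↦ AC
    B ↦ CCA
    C ↦ CB

A->AC, B->CCA, C->CB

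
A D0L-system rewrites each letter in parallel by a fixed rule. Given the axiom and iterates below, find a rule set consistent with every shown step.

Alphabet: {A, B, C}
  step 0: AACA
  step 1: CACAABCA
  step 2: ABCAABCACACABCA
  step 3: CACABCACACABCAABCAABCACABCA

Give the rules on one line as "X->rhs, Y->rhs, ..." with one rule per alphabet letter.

  step 2 ⇒ step 3: ABCAABCACACABCA ⇒ CA·C·AB·CA·CA·C·AB·CA·AB·CA·AB·CA·C·AB·CA
    A ↦ CA
    B ↦ C
    C ↦ AB

A->CA, B->C, C->AB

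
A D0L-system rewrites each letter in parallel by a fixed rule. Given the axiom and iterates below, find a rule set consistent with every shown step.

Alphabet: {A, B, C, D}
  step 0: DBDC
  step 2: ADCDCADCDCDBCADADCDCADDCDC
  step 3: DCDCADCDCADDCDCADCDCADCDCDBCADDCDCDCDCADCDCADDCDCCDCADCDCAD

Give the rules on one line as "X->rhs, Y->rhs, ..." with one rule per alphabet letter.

A->D, B->DBC, C->AD, D->CDC

  step 2 ⇒ step 3: ADCDCADCDCDBCADADCDCADDCDC ⇒ D·CDC·AD·CDC·AD·D·CDC·AD·CDC·AD·CDC·DBC·AD·D·CDC·D·CDC·AD·CDC·AD·D·CDC·CDC·AD·CDC·AD
    A ↦ D
    B ↦ DBC
    C ↦ AD
    D ↦ CDC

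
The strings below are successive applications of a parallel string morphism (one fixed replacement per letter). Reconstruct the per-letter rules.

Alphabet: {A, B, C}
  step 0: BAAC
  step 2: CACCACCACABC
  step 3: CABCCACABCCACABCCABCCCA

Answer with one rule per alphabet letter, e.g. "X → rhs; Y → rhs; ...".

  step 2 ⇒ step 3: CACCACCACABC ⇒ CA·BC·CA·CA·BC·CA·CA·BC·CA·BC·C·CA
    A ↦ BC
    B ↦ C
    C ↦ CA

A->BC, B->C, C->CA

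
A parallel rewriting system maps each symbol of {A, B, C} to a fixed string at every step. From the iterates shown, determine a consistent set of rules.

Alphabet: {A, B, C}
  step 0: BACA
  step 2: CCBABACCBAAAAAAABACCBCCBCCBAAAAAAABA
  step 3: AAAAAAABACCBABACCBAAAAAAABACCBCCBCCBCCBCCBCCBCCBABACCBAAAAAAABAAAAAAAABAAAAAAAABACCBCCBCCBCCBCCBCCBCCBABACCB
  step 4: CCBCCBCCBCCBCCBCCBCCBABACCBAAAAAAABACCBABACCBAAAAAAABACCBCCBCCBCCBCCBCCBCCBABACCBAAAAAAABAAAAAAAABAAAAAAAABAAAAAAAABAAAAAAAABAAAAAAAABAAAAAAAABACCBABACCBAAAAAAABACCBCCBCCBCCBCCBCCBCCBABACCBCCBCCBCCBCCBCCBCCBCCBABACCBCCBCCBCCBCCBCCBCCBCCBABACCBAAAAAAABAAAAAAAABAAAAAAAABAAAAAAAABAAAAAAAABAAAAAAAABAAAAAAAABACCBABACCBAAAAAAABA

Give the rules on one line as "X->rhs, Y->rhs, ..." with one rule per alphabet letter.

  step 3 ⇒ step 4: AAAAAAABACCBABACCBAAAAAAABACCBCCBCCBCCBCCBCCBCCBABACCBAAAAAAABAAAAAAAABAAAAAAAABACCBCCBCCBCCBCCBCCBCCBABACCB ⇒ CCB·CCB·CCB·CCB·CCB·CCB·CCB·ABA·CCB·AAA·AAA·ABA·CCB·ABA·CCB·AAA·AAA·ABA·CCB·CCB·CCB·CCB·CCB·CCB·CCB·ABA·CCB·AAA·AAA·ABA·AAA·AAA·ABA·AAA·AAA·ABA·AAA·AAA·ABA·AAA·AAA·ABA·AAA·AAA·ABA·AAA·AAA·ABA·CCB·ABA·CCB·AAA·AAA·ABA·CCB·CCB·CCB·CCB·CCB·CCB·CCB·ABA·CCB·CCB·CCB·CCB·CCB·CCB·CCB·CCB·ABA·CCB·CCB·CCB·CCB·CCB·CCB·CCB·CCB·ABA·CCB·AAA·AAA·ABA·AAA·AAA·ABA·AAA·AAA·ABA·AAA·AAA·ABA·AAA·AAA·ABA·AAA·AAA·ABA·AAA·AAA·ABA·CCB·ABA·CCB·AAA·AAA·ABA
    A ↦ CCB
    B ↦ ABA
    C ↦ AAA

A->CCB, B->ABA, C->AAA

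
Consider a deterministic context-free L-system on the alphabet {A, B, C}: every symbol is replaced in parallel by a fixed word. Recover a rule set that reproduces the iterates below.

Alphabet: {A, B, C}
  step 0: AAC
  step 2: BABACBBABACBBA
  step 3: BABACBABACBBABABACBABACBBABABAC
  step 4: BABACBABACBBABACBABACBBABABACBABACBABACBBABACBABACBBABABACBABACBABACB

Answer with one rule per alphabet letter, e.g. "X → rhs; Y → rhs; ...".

  step 3 ⇒ step 4: BABACBABACBBABABACBABACBBABABAC ⇒ BA·BAC·BA·BAC·B·BA·BAC·BA·BAC·B·BA·BA·BAC·BA·BAC·BA·BAC·B·BA·BAC·BA·BAC·B·BA·BA·BAC·BA·BAC·BA·BAC·B
    A ↦ BAC
    B ↦ BA
    C ↦ B

A->BAC, B->BA, C->B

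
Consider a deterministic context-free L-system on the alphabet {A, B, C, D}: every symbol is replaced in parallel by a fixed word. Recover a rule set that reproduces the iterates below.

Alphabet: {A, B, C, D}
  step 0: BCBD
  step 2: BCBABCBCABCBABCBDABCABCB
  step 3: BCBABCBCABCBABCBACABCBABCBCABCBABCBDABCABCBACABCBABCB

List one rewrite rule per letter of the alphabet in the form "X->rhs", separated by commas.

A->CA, B->BCB, C->A, D->DAB

  step 2 ⇒ step 3: BCBABCBCABCBABCBDABCABCB ⇒ BCB·A·BCB·CA·BCB·A·BCB·A·CA·BCB·A·BCB·CA·BCB·A·BCB·DAB·CA·BCB·A·CA·BCB·A·BCB
    A ↦ CA
    B ↦ BCB
    C ↦ A
    D ↦ DAB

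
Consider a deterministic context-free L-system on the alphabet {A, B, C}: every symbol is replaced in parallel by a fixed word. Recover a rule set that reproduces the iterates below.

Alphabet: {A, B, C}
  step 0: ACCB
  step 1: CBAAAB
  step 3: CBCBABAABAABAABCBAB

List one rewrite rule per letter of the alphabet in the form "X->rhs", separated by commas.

A->CB, B->AB, C->A

  step 0 ⇒ step 1: ACCB ⇒ CB·A·A·AB
    A ↦ CB
    B ↦ AB
    C ↦ A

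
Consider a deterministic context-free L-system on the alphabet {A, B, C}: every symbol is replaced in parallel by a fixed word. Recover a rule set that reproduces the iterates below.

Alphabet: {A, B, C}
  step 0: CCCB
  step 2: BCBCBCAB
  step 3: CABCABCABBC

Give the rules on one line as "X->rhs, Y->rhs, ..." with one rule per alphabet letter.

  step 2 ⇒ step 3: BCBCBCAB ⇒ C·AB·C·AB·C·AB·B·C
    A ↦ B
    B ↦ C
    C ↦ AB

A->B, B->C, C->AB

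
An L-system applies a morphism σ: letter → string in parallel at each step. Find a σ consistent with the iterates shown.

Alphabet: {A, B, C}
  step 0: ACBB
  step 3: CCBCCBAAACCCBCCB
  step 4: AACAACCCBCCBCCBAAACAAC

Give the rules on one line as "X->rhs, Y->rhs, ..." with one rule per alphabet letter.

A->CCB, B->C, C->A

  step 3 ⇒ step 4: CCBCCBAAACCCBCCB ⇒ A·A·C·A·A·C·CCB·CCB·CCB·A·A·A·C·A·A·C
    A ↦ CCB
    B ↦ C
    C ↦ A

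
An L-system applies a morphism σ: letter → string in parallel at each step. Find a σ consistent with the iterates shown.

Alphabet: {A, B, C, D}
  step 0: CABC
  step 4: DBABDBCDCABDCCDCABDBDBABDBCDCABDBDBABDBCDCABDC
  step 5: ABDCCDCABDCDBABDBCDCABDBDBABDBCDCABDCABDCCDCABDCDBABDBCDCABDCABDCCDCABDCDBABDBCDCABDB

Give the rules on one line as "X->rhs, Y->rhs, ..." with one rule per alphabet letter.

  step 4 ⇒ step 5: DBABDBCDCABDCCDCABDBDBABDBCDCABDBDBABDBCDCABDC ⇒ AB·DC·C·DC·AB·DC·DB·AB·DB·C·DC·AB·DB·DB·AB·DB·C·DC·AB·DC·AB·DC·C·DC·AB·DC·DB·AB·DB·C·DC·AB·DC·AB·DC·C·DC·AB·DC·DB·AB·DB·C·DC·AB·DB
    A ↦ C
    B ↦ DC
    C ↦ DB
    D ↦ AB

A->C, B->DC, C->DB, D->AB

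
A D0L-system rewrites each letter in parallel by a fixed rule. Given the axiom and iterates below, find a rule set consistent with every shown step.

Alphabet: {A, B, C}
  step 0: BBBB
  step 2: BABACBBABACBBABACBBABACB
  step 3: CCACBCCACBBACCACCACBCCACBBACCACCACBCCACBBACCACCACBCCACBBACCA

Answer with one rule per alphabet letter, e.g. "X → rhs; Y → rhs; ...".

  step 2 ⇒ step 3: BABACBBABACBBABACBBABACB ⇒ CCA·CB·CCA·CB·BA·CCA·CCA·CB·CCA·CB·BA·CCA·CCA·CB·CCA·CB·BA·CCA·CCA·CB·CCA·CB·BA·CCA
    A ↦ CB
    B ↦ CCA
    C ↦ BA

A->CB, B->CCA, C->BA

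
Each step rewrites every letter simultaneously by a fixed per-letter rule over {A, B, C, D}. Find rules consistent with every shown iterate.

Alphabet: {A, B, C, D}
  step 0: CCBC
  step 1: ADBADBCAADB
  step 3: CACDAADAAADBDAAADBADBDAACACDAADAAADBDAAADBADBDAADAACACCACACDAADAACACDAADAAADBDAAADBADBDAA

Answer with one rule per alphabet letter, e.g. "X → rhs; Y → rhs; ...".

A->DAA, B->CA, C->ADB, D->CAC

  step 0 ⇒ step 1: CCBC ⇒ ADB·ADB·CA·ADB
    B ↦ CA
    C ↦ ADB
    A ↦ DAA  (constrained at step 1)
    D ↦ CAC  (constrained at step 1)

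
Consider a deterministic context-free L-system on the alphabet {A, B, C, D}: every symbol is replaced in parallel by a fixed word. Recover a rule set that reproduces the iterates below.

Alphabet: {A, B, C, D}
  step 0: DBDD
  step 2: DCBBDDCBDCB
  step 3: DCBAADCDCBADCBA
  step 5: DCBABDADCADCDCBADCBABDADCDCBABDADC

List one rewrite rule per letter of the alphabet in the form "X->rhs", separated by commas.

A->BD, B->A, C->B, D->DC

  step 2 ⇒ step 3: DCBBDDCBDCB ⇒ DC·B·A·A·DC·DC·B·A·DC·B·A
    B ↦ A
    C ↦ B
    D ↦ DC
    A ↦ BD  (constrained at step 3)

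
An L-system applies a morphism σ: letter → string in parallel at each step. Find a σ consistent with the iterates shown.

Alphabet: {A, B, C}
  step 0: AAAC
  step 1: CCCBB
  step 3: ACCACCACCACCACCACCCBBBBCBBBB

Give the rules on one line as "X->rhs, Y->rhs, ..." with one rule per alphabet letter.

A->C, B->ACC, C->BB

  step 0 ⇒ step 1: AAAC ⇒ C·C·C·BB
    A ↦ C
    C ↦ BB
    B ↦ ACC  (constrained at step 1)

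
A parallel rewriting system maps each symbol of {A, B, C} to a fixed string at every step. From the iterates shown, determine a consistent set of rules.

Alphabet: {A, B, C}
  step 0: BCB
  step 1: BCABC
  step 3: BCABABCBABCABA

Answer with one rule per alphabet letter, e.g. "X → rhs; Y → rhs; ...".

  step 0 ⇒ step 1: BCB ⇒ BC·A·BC
    B ↦ BC
    C ↦ A
    A ↦ BA  (constrained at step 1)

A->BA, B->BC, C->A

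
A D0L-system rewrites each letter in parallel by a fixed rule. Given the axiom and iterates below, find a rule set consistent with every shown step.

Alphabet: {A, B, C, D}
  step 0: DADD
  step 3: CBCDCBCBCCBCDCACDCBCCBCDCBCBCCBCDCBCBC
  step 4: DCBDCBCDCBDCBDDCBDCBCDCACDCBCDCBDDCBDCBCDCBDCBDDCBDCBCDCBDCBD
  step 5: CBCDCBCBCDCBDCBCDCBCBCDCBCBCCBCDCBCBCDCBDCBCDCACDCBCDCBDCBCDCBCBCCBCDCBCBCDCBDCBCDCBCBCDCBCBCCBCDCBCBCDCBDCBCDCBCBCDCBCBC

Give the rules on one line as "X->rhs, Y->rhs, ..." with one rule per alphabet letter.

A->CAC, B->CB, C->D, D->CBC

  step 4 ⇒ step 5: DCBDCBCDCBDCBDDCBDCBCDCACDCBCDCBDDCBDCBCDCBDCBDDCBDCBCDCBDCBD ⇒ CBC·D·CB·CBC·D·CB·D·CBC·D·CB·CBC·D·CB·CBC·CBC·D·CB·CBC·D·CB·D·CBC·D·CAC·D·CBC·D·CB·D·CBC·D·CB·CBC·CBC·D·CB·CBC·D·CB·D·CBC·D·CB·CBC·D·CB·CBC·CBC·D·CB·CBC·D·CB·D·CBC·D·CB·CBC·D·CB·CBC
    A ↦ CAC
    B ↦ CB
    C ↦ D
    D ↦ CBC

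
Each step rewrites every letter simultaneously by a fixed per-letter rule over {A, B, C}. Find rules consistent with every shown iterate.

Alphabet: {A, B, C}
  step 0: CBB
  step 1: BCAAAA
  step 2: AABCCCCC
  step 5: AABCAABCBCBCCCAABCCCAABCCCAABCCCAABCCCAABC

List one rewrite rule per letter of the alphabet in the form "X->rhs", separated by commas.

A->C, B->AA, C->BC

  step 1 ⇒ step 2: BCAAAA ⇒ AA·BC·C·C·C·C
    A ↦ C
    B ↦ AA
    C ↦ BC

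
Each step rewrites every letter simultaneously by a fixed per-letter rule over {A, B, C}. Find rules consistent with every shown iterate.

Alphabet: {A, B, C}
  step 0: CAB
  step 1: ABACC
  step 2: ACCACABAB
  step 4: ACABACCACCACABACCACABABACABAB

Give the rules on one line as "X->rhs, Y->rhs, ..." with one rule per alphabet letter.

  step 1 ⇒ step 2: ABACC ⇒ AC·C·AC·AB·AB
    A ↦ AC
    B ↦ C
    C ↦ AB

A->AC, B->C, C->AB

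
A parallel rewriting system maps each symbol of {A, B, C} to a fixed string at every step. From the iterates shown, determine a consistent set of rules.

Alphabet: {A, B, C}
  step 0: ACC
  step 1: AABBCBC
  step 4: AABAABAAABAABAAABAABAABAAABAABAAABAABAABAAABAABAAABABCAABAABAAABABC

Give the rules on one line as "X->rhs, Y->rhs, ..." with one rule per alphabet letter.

  step 0 ⇒ step 1: ACC ⇒ AAB·BC·BC
    A ↦ AAB
    C ↦ BC
    B ↦ A  (constrained at step 1)

A->AAB, B->A, C->BC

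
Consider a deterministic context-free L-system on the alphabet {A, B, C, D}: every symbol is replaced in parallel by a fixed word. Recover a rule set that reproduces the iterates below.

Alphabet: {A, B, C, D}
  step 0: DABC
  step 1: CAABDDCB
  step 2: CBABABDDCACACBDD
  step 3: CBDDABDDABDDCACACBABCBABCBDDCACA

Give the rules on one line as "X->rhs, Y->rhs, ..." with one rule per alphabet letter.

A->AB, B->DD, C->CB, D->CA

  step 2 ⇒ step 3: CBABABDDCACACBDD ⇒ CB·DD·AB·DD·AB·DD·CA·CA·CB·AB·CB·AB·CB·DD·CA·CA
    A ↦ AB
    B ↦ DD
    C ↦ CB
    D ↦ CA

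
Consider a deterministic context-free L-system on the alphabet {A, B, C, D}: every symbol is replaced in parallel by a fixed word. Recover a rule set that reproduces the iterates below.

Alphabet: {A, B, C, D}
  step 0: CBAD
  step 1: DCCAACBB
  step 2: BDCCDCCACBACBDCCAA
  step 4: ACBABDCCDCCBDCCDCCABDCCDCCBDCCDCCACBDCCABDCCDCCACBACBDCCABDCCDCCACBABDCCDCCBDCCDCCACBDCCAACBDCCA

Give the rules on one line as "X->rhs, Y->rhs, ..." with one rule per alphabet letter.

A->ACB, B->A, C->DCC, D->B

  step 1 ⇒ step 2: DCCAACBB ⇒ B·DCC·DCC·ACB·ACB·DCC·A·A
    A ↦ ACB
    B ↦ A
    C ↦ DCC
    D ↦ B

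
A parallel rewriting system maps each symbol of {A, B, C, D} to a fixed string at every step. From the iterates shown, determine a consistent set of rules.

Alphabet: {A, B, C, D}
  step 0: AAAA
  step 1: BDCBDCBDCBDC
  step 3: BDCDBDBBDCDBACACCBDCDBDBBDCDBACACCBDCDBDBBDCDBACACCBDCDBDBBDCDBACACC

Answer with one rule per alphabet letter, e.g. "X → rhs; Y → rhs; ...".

A->BDC, B->ACC, C->DB, D->AC

  step 0 ⇒ step 1: AAAA ⇒ BDC·BDC·BDC·BDC
    A ↦ BDC
    B ↦ ACC  (constrained at step 1)
    C ↦ DB  (constrained at step 1)
    D ↦ AC  (constrained at step 1)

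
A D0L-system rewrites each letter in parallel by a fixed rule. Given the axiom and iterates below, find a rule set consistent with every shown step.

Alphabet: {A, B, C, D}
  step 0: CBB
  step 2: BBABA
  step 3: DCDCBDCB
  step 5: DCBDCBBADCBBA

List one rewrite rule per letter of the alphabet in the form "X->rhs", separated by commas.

  step 2 ⇒ step 3: BBABA ⇒ DC·DC·B·DC·B
    A ↦ B
    B ↦ DC
    C ↦ A  (constrained at step 0)
    D ↦ B  (constrained at step 3)

A->B, B->DC, C->A, D->B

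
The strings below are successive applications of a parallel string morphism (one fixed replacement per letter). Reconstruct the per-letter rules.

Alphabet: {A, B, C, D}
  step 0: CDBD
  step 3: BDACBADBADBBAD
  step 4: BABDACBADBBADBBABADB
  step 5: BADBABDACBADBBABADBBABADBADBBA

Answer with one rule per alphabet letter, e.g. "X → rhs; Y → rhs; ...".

A->D, B->BA, C->AC, D->B

  step 4 ⇒ step 5: BABDACBADBBADBBABADB ⇒ BA·D·BA·B·D·AC·BA·D·B·BA·BA·D·B·BA·BA·D·BA·D·B·BA
    A ↦ D
    B ↦ BA
    C ↦ AC
    D ↦ B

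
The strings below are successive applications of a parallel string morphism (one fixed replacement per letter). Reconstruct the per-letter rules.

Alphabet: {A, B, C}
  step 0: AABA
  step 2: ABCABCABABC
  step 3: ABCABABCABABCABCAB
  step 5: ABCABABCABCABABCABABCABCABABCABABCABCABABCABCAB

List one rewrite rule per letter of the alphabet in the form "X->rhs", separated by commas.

A->AB, B->C, C->AB

  step 2 ⇒ step 3: ABCABCABABC ⇒ AB·C·AB·AB·C·AB·AB·C·AB·C·AB
    A ↦ AB
    B ↦ C
    C ↦ AB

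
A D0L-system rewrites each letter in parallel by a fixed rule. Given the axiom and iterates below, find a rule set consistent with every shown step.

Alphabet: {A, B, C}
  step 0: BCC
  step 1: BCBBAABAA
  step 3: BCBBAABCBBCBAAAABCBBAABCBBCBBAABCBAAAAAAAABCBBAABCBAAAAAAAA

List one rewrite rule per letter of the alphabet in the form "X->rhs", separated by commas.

A->AA, B->BCB, C->BAA

  step 0 ⇒ step 1: BCC ⇒ BCB·BAA·BAA
    B ↦ BCB
    C ↦ BAA
    A ↦ AA  (constrained at step 1)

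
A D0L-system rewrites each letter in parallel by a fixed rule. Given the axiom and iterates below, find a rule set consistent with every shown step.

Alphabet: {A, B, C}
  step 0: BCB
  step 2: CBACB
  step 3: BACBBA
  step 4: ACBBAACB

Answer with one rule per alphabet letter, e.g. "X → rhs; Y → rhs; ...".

  step 3 ⇒ step 4: BACBBA ⇒ A·CB·B·A·A·CB
    A ↦ CB
    B ↦ A
    C ↦ B

A->CB, B->A, C->B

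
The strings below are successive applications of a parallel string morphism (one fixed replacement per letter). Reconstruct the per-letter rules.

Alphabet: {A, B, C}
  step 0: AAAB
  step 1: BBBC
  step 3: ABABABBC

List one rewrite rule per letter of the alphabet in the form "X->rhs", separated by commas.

  step 0 ⇒ step 1: AAAB ⇒ B·B·B·C
    A ↦ B
    B ↦ C
    C ↦ AB  (constrained at step 1)

A->B, B->C, C->AB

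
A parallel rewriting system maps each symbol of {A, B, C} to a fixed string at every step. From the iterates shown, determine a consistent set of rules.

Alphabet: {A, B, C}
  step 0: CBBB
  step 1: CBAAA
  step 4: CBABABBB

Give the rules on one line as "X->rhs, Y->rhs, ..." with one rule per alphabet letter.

  step 0 ⇒ step 1: CBBB ⇒ CB·A·A·A
    B ↦ A
    C ↦ CB
    A ↦ B  (constrained at step 1)

A->B, B->A, C->CB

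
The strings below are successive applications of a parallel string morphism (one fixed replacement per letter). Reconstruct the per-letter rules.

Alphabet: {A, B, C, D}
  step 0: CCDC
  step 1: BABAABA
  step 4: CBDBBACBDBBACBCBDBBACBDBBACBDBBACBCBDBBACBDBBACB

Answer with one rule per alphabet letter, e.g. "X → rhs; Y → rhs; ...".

  step 0 ⇒ step 1: CCDC ⇒ BA·BA·A·BA
    C ↦ BA
    D ↦ A
    A ↦ DB  (constrained at step 1)
    B ↦ CB  (constrained at step 1)

A->DB, B->CB, C->BA, D->A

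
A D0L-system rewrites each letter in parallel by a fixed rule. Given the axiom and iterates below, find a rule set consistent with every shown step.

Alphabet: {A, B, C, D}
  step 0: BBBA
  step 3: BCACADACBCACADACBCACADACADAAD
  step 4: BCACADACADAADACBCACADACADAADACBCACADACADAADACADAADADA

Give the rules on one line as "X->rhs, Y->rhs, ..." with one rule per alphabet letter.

A->AD, B->BC, C->AC, D->A

  step 3 ⇒ step 4: BCACADACBCACADACBCACADACADAAD ⇒ BC·AC·AD·AC·AD·A·AD·AC·BC·AC·AD·AC·AD·A·AD·AC·BC·AC·AD·AC·AD·A·AD·AC·AD·A·AD·AD·A
    A ↦ AD
    B ↦ BC
    C ↦ AC
    D ↦ A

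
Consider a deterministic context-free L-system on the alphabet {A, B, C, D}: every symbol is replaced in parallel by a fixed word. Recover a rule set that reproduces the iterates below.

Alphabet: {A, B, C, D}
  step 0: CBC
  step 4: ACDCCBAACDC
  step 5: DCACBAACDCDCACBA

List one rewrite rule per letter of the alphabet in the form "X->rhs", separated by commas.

A->DC, B->C, C->A, D->CB

  step 4 ⇒ step 5: ACDCCBAACDC ⇒ DC·A·CB·A·A·C·DC·DC·A·CB·A
    A ↦ DC
    B ↦ C
    C ↦ A
    D ↦ CB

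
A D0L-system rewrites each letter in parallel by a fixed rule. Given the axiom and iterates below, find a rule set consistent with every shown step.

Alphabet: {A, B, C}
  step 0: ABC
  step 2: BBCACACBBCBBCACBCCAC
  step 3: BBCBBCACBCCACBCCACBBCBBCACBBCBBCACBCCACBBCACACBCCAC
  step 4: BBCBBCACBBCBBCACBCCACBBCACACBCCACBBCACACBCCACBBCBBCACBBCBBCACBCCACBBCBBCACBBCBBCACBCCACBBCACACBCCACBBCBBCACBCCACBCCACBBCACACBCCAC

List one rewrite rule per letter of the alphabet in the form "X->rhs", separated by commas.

A->BCC, B->BBC, C->AC

  step 3 ⇒ step 4: BBCBBCACBCCACBCCACBBCBBCACBBCBBCACBCCACBBCACACBCCAC ⇒ BBC·BBC·AC·BBC·BBC·AC·BCC·AC·BBC·AC·AC·BCC·AC·BBC·AC·AC·BCC·AC·BBC·BBC·AC·BBC·BBC·AC·BCC·AC·BBC·BBC·AC·BBC·BBC·AC·BCC·AC·BBC·AC·AC·BCC·AC·BBC·BBC·AC·BCC·AC·BCC·AC·BBC·AC·AC·BCC·AC
    A ↦ BCC
    B ↦ BBC
    C ↦ AC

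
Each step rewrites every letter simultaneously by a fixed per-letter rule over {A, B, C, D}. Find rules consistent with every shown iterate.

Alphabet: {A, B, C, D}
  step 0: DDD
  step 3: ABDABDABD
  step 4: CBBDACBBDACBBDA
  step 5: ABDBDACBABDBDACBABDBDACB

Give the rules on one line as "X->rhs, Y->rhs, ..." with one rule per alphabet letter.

A->CB, B->BD, C->A, D->A

  step 4 ⇒ step 5: CBBDACBBDACBBDA ⇒ A·BD·BD·A·CB·A·BD·BD·A·CB·A·BD·BD·A·CB
    A ↦ CB
    B ↦ BD
    C ↦ A
    D ↦ A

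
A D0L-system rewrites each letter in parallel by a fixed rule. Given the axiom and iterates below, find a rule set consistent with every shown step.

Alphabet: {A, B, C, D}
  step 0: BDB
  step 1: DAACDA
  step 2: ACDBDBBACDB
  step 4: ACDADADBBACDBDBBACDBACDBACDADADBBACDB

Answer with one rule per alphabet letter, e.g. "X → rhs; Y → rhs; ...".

A->DB, B->DA, C->B, D->AC

  step 1 ⇒ step 2: DAACDA ⇒ AC·DB·DB·B·AC·DB
    A ↦ DB
    C ↦ B
    D ↦ AC
  step 0 ⇒ step 1: BDB ⇒ DA·AC·DA
    B ↦ DA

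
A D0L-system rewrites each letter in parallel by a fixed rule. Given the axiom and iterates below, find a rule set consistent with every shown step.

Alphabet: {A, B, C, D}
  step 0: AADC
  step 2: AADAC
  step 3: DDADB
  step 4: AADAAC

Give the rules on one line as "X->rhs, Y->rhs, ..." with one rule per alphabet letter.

A->D, B->AC, C->B, D->A

  step 3 ⇒ step 4: DDADB ⇒ A·A·D·A·AC
    A ↦ D
    B ↦ AC
    D ↦ A
  step 2 ⇒ step 3: AADAC ⇒ D·D·A·D·B
    C ↦ B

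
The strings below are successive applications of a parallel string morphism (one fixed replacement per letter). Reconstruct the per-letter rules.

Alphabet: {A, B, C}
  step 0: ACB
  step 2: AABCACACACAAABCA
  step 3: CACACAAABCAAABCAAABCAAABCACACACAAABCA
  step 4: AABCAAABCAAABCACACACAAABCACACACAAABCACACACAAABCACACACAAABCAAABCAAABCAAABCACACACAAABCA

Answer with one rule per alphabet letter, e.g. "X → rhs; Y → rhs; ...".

A->CA, B->CA, C->AAB

  step 3 ⇒ step 4: CACACAAABCAAABCAAABCAAABCACACACAAABCA ⇒ AAB·CA·AAB·CA·AAB·CA·CA·CA·CA·AAB·CA·CA·CA·CA·AAB·CA·CA·CA·CA·AAB·CA·CA·CA·CA·AAB·CA·AAB·CA·AAB·CA·AAB·CA·CA·CA·CA·AAB·CA
    A ↦ CA
    B ↦ CA
    C ↦ AAB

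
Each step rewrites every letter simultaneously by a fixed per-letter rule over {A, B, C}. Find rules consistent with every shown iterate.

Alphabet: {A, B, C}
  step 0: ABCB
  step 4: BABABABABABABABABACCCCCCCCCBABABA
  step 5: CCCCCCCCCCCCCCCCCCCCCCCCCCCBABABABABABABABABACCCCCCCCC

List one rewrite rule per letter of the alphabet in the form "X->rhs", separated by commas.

A->CC, B->C, C->BA

  step 4 ⇒ step 5: BABABABABABABABABACCCCCCCCCBABABA ⇒ C·CC·C·CC·C·CC·C·CC·C·CC·C·CC·C·CC·C·CC·C·CC·BA·BA·BA·BA·BA·BA·BA·BA·BA·C·CC·C·CC·C·CC
    A ↦ CC
    B ↦ C
    C ↦ BA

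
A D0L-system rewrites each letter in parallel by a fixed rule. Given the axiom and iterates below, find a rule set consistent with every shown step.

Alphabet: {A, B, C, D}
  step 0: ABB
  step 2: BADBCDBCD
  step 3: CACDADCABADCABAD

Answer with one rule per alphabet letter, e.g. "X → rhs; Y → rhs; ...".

  step 2 ⇒ step 3: BADBCDBCD ⇒ CA·CD·AD·CA·B·AD·CA·B·AD
    A ↦ CD
    B ↦ CA
    C ↦ B
    D ↦ AD

A->CD, B->CA, C->B, D->AD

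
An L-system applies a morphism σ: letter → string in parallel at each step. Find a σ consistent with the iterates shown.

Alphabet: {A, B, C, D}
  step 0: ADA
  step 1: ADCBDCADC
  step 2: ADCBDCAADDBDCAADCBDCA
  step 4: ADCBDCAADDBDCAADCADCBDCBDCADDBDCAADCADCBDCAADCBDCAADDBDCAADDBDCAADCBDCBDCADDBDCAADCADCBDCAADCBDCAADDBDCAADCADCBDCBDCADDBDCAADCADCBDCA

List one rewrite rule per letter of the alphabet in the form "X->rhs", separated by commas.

A->ADC, B->ADD, C->A, D->BDC

  step 1 ⇒ step 2: ADCBDCADC ⇒ ADC·BDC·A·ADD·BDC·A·ADC·BDC·A
    A ↦ ADC
    B ↦ ADD
    C ↦ A
    D ↦ BDC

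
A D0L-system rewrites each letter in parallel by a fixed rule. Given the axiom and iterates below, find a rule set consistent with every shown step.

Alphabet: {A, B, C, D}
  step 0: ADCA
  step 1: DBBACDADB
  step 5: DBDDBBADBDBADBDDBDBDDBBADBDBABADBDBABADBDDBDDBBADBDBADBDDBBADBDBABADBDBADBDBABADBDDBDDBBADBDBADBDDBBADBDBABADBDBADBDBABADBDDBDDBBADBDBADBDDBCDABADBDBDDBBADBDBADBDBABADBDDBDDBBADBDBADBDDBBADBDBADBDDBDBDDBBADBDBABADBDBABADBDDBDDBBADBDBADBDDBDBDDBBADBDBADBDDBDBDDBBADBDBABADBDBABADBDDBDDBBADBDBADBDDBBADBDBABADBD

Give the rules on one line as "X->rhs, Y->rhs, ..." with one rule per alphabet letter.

  step 0 ⇒ step 1: ADCA ⇒ DB·BA·CDA·DB
    A ↦ DB
    C ↦ CDA
    D ↦ BA
    B ↦ DBD  (constrained at step 1)

A->DB, B->DBD, C->CDA, D->BA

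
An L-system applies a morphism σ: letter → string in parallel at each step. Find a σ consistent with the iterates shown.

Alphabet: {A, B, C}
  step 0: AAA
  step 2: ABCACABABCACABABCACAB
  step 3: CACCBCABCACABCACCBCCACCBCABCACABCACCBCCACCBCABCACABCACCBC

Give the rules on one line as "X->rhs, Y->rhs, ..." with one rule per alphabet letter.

A->CAC, B->CBC, C->AB

  step 2 ⇒ step 3: ABCACABABCACABABCACAB ⇒ CAC·CBC·AB·CAC·AB·CAC·CBC·CAC·CBC·AB·CAC·AB·CAC·CBC·CAC·CBC·AB·CAC·AB·CAC·CBC
    A ↦ CAC
    B ↦ CBC
    C ↦ AB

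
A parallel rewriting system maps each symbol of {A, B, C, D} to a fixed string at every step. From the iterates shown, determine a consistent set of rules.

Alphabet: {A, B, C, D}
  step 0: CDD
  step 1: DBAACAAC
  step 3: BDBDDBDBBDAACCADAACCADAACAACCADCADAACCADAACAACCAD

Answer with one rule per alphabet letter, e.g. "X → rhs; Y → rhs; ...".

  step 0 ⇒ step 1: CDD ⇒ DB·AAC·AAC
    C ↦ DB
    D ↦ AAC
    A ↦ BD  (constrained at step 1)
    B ↦ CAD  (constrained at step 1)

A->BD, B->CAD, C->DB, D->AAC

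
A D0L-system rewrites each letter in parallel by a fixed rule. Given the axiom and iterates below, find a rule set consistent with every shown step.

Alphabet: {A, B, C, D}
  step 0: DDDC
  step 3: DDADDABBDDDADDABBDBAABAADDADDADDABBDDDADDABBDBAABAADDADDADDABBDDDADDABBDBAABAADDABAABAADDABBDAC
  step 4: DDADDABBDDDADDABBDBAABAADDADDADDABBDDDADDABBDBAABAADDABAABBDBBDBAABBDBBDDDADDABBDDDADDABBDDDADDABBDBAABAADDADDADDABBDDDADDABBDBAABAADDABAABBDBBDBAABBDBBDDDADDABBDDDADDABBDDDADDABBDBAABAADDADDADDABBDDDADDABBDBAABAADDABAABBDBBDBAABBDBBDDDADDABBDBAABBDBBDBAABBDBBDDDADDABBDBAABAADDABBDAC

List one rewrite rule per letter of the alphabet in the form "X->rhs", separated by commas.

A->BBD, B->BAA, C->AC, D->DDA

  step 3 ⇒ step 4: DDADDABBDDDADDABBDBAABAADDADDADDABBDDDADDABBDBAABAADDADDADDABBDDDADDABBDBAABAADDABAABAADDABBDAC ⇒ DDA·DDA·BBD·DDA·DDA·BBD·BAA·BAA·DDA·DDA·DDA·BBD·DDA·DDA·BBD·BAA·BAA·DDA·BAA·BBD·BBD·BAA·BBD·BBD·DDA·DDA·BBD·DDA·DDA·BBD·DDA·DDA·BBD·BAA·BAA·DDA·DDA·DDA·BBD·DDA·DDA·BBD·BAA·BAA·DDA·BAA·BBD·BBD·BAA·BBD·BBD·DDA·DDA·BBD·DDA·DDA·BBD·DDA·DDA·BBD·BAA·BAA·DDA·DDA·DDA·BBD·DDA·DDA·BBD·BAA·BAA·DDA·BAA·BBD·BBD·BAA·BBD·BBD·DDA·DDA·BBD·BAA·BBD·BBD·BAA·BBD·BBD·DDA·DDA·BBD·BAA·BAA·DDA·BBD·AC
    A ↦ BBD
    B ↦ BAA
    C ↦ AC
    D ↦ DDA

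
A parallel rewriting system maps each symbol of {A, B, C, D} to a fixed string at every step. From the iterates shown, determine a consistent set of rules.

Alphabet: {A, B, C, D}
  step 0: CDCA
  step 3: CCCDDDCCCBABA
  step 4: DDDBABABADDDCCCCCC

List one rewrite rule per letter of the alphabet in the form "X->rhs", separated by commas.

  step 3 ⇒ step 4: CCCDDDCCCBABA ⇒ D·D·D·BA·BA·BA·D·D·D·C·CC·C·CC
    A ↦ CC
    B ↦ C
    C ↦ D
    D ↦ BA

A->CC, B->C, C->D, D->BA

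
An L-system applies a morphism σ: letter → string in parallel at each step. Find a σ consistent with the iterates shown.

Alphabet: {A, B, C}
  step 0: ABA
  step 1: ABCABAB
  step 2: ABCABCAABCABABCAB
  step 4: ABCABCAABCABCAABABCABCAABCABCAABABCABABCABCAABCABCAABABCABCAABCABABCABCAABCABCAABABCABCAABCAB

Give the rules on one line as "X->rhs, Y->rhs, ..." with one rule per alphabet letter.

A->AB, B->CAB, C->CA

  step 1 ⇒ step 2: ABCABAB ⇒ AB·CAB·CA·AB·CAB·AB·CAB
    A ↦ AB
    B ↦ CAB
    C ↦ CA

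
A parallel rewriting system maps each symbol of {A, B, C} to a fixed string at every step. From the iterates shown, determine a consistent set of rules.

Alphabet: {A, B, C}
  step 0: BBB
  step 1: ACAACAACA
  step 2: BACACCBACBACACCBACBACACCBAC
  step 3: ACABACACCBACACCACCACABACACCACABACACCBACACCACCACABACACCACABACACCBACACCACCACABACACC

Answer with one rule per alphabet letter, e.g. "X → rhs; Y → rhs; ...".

A->BAC, B->ACA, C->ACC

  step 2 ⇒ step 3: BACACCBACBACACCBACBACACCBAC ⇒ ACA·BAC·ACC·BAC·ACC·ACC·ACA·BAC·ACC·ACA·BAC·ACC·BAC·ACC·ACC·ACA·BAC·ACC·ACA·BAC·ACC·BAC·ACC·ACC·ACA·BAC·ACC
    A ↦ BAC
    B ↦ ACA
    C ↦ ACC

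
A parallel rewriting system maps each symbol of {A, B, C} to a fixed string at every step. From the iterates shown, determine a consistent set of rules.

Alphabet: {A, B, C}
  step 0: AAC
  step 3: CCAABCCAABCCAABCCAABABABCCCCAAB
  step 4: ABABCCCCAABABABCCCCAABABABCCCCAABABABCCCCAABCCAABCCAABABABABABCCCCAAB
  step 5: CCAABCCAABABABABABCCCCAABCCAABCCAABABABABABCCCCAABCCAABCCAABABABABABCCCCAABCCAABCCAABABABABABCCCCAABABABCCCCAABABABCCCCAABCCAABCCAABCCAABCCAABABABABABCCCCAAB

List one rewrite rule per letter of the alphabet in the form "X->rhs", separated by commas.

  step 4 ⇒ step 5: ABABCCCCAABABABCCCCAABABABCCCCAABABABCCCCAABCCAABCCAABABABABABCCCCAAB ⇒ CC·AAB·CC·AAB·AB·AB·AB·AB·CC·CC·AAB·CC·AAB·CC·AAB·AB·AB·AB·AB·CC·CC·AAB·CC·AAB·CC·AAB·AB·AB·AB·AB·CC·CC·AAB·CC·AAB·CC·AAB·AB·AB·AB·AB·CC·CC·AAB·AB·AB·CC·CC·AAB·AB·AB·CC·CC·AAB·CC·AAB·CC·AAB·CC·AAB·CC·AAB·AB·AB·AB·AB·CC·CC·AAB
    A ↦ CC
    B ↦ AAB
    C ↦ AB

A->CC, B->AAB, C->AB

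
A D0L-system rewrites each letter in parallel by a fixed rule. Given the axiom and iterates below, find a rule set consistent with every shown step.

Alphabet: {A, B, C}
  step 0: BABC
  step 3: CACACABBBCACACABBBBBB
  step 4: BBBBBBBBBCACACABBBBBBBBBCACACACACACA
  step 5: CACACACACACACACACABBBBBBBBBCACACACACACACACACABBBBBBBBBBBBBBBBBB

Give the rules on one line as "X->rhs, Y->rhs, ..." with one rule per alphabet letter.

A->B, B->CA, C->BB

  step 4 ⇒ step 5: BBBBBBBBBCACACABBBBBBBBBCACACACACACA ⇒ CA·CA·CA·CA·CA·CA·CA·CA·CA·BB·B·BB·B·BB·B·CA·CA·CA·CA·CA·CA·CA·CA·CA·BB·B·BB·B·BB·B·BB·B·BB·B·BB·B
    A ↦ B
    B ↦ CA
    C ↦ BB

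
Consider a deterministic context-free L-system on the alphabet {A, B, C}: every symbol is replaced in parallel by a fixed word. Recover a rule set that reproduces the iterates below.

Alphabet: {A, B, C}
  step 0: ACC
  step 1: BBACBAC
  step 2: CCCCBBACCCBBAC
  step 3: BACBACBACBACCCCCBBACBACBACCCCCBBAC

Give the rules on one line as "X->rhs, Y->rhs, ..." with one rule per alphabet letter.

  step 2 ⇒ step 3: CCCCBBACCCBBAC ⇒ BAC·BAC·BAC·BAC·CC·CC·B·BAC·BAC·BAC·CC·CC·B·BAC
    A ↦ B
    B ↦ CC
    C ↦ BAC

A->B, B->CC, C->BAC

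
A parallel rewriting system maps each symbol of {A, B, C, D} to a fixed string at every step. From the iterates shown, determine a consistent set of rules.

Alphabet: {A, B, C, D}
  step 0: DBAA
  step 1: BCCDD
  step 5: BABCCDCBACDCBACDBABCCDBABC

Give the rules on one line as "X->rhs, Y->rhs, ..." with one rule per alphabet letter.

  step 0 ⇒ step 1: DBAA ⇒ BC·C·D·D
    A ↦ D
    B ↦ C
    D ↦ BC
    C ↦ BA  (constrained at step 1)

A->D, B->C, C->BA, D->BC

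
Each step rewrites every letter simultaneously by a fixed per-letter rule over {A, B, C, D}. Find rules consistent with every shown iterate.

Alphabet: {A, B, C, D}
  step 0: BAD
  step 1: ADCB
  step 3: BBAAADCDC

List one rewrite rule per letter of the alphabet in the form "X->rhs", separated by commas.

  step 0 ⇒ step 1: BAD ⇒ A·DC·B
    A ↦ DC
    B ↦ A
    D ↦ B
    C ↦ BA  (constrained at step 1)

A->DC, B->A, C->BA, D->B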